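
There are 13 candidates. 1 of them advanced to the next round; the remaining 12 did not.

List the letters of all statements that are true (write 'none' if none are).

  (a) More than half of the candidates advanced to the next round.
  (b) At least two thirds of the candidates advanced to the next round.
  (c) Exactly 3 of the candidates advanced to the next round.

|A| = 13, |A ∩ B| = 1, |A ∖ B| = 12.
(a) |A ∩ B| > |A ∖ B|: fails.
(b) |A ∩ B| / |A| ≥ 2/3: fails.
(c) |A ∩ B| = 3: fails.

none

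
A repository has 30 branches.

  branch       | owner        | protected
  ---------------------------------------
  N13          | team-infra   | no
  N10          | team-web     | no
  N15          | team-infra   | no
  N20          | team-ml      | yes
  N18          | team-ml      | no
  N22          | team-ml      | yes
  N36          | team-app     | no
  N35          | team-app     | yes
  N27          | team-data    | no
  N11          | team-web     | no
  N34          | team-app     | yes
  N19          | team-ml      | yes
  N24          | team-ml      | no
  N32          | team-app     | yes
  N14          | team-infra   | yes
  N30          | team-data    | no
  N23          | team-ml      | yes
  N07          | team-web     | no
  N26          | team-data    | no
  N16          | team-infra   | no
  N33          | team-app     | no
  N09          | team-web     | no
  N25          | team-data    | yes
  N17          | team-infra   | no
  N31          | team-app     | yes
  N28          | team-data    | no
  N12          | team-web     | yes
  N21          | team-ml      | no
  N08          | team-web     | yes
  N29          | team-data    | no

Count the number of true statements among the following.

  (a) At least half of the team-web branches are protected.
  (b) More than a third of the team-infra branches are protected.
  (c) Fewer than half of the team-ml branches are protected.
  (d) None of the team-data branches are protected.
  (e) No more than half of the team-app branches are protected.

0

(a) team-web: |A| = 6, |A ∩ B| = 2; needs |A ∩ B| ≥ |A ∖ B| — false.
(b) team-infra: |A| = 5, |A ∩ B| = 1; needs |A ∩ B| / |A| > 1/3 — false.
(c) team-ml: |A| = 7, |A ∩ B| = 4; needs |A ∩ B| < |A ∖ B| — false.
(d) team-data: |A| = 6, |A ∩ B| = 1; needs A ∩ B = ∅ (|A ∩ B| = 0) — false.
(e) team-app: |A| = 6, |A ∩ B| = 4; needs |A ∩ B| ≤ |A ∖ B| — false.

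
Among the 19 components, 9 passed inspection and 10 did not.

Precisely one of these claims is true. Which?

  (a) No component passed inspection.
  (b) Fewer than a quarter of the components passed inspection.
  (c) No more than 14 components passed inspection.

(c)

|A| = 19, |A ∩ B| = 9, |A ∖ B| = 10.
(a) requires A ∩ B = ∅ (|A ∩ B| = 0): false.
(b) requires |A ∩ B| / |A| < 1/4: false.
(c) requires |A ∩ B| ≤ 14: true.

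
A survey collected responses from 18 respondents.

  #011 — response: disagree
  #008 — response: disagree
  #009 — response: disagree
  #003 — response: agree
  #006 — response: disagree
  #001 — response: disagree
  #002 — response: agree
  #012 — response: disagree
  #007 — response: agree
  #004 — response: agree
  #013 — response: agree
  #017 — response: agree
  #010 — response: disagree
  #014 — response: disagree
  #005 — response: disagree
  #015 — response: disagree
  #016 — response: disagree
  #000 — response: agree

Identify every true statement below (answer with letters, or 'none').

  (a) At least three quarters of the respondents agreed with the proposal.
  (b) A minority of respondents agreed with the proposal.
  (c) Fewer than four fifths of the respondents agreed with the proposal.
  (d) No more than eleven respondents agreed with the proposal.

(b), (c), (d)

|A| = 18, |A ∩ B| = 7, |A ∖ B| = 11.
(a) |A ∩ B| / |A| ≥ 3/4: fails.
(b) |A ∩ B| < |A ∖ B|: holds.
(c) |A ∩ B| / |A| < 4/5: holds.
(d) |A ∩ B| ≤ 11: holds.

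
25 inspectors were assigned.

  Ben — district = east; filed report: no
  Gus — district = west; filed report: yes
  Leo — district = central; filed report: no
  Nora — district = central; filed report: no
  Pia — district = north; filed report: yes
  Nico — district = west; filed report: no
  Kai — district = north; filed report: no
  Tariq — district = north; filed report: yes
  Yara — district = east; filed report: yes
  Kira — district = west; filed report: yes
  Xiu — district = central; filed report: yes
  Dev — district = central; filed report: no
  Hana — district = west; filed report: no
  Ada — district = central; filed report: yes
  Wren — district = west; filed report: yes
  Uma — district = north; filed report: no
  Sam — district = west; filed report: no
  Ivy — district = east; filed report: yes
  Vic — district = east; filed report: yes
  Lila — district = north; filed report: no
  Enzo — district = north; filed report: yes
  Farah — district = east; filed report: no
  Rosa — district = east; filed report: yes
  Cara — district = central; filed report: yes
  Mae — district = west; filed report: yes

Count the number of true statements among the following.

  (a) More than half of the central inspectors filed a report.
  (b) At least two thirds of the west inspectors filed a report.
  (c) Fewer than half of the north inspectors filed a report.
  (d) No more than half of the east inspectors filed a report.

(a) central: |A| = 6, |A ∩ B| = 3; needs |A ∩ B| > |A ∖ B| — false.
(b) west: |A| = 7, |A ∩ B| = 4; needs |A ∩ B| / |A| ≥ 2/3 — false.
(c) north: |A| = 6, |A ∩ B| = 3; needs |A ∩ B| < |A ∖ B| — false.
(d) east: |A| = 6, |A ∩ B| = 4; needs |A ∩ B| ≤ |A ∖ B| — false.

0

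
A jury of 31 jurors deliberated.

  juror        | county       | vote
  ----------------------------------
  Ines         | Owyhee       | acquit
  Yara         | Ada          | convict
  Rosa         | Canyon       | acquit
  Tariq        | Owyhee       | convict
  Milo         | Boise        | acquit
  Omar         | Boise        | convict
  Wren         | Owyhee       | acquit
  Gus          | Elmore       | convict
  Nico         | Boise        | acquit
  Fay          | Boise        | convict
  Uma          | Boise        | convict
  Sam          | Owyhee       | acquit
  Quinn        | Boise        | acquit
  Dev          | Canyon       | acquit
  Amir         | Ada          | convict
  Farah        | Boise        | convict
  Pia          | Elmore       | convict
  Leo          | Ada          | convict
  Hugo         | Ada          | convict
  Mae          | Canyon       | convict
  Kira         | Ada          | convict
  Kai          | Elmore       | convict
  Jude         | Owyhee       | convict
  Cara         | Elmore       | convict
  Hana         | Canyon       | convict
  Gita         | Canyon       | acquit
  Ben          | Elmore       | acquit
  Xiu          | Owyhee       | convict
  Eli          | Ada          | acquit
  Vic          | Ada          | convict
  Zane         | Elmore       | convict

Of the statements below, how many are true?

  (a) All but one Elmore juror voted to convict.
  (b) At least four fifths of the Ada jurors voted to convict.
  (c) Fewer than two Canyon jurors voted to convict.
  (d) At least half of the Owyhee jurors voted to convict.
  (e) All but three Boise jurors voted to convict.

(a) Elmore: |A| = 6, |A ∩ B| = 5; needs |A ∖ B| = 1 — true.
(b) Ada: |A| = 7, |A ∩ B| = 6; needs |A ∩ B| / |A| ≥ 4/5 — true.
(c) Canyon: |A| = 5, |A ∩ B| = 2; needs |A ∩ B| < 2 — false.
(d) Owyhee: |A| = 6, |A ∩ B| = 3; needs |A ∩ B| ≥ |A ∖ B| — true.
(e) Boise: |A| = 7, |A ∩ B| = 4; needs |A ∖ B| = 3 — true.

4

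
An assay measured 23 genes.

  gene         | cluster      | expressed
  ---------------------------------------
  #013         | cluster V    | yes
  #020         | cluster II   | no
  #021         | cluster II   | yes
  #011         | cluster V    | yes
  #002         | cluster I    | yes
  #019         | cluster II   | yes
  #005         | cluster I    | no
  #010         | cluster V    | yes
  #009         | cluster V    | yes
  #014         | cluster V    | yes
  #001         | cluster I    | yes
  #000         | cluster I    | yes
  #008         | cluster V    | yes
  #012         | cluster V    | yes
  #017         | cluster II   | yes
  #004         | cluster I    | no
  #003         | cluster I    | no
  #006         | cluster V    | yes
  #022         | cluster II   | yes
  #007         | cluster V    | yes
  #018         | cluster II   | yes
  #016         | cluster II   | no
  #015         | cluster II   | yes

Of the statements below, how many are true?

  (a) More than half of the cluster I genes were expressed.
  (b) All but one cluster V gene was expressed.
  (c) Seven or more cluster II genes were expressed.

(a) cluster I: |A| = 6, |A ∩ B| = 3; needs |A ∩ B| > |A ∖ B| — false.
(b) cluster V: |A| = 9, |A ∩ B| = 9; needs |A ∖ B| = 1 — false.
(c) cluster II: |A| = 8, |A ∩ B| = 6; needs |A ∩ B| ≥ 7 — false.

0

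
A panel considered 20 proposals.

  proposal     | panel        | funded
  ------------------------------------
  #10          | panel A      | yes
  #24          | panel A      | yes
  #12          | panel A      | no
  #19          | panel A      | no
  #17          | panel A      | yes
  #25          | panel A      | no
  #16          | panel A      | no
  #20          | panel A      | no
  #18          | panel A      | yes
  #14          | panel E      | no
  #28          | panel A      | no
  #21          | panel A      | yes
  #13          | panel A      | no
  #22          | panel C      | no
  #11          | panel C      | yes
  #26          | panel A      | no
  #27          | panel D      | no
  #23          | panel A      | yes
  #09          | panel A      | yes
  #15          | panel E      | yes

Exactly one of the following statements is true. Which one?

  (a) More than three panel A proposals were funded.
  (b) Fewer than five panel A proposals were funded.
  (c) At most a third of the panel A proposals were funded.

(a)

|A| = 15, |A ∩ B| = 7, |A ∖ B| = 8.
(a) requires |A ∩ B| > 3: true.
(b) requires |A ∩ B| < 5: false.
(c) requires |A ∩ B| / |A| ≤ 1/3: false.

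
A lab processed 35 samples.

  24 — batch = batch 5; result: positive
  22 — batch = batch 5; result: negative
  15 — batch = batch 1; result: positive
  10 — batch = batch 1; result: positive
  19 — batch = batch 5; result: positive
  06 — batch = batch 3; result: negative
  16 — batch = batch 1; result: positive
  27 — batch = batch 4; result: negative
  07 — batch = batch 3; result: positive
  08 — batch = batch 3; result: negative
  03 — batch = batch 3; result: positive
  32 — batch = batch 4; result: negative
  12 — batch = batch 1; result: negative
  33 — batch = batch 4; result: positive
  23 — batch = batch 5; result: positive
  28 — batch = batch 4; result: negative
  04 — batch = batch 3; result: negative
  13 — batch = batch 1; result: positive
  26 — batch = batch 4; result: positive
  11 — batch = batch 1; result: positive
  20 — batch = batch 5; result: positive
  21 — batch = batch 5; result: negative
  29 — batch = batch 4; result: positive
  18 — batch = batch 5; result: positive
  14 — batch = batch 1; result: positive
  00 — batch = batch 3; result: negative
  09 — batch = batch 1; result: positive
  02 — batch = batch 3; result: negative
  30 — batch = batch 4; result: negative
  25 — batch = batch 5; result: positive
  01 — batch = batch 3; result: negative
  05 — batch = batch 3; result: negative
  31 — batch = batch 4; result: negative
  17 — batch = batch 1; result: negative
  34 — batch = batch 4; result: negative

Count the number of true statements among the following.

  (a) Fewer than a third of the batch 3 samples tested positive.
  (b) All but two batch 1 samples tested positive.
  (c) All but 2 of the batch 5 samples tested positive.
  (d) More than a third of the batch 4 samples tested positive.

3

(a) batch 3: |A| = 9, |A ∩ B| = 2; needs |A ∩ B| / |A| < 1/3 — true.
(b) batch 1: |A| = 9, |A ∩ B| = 7; needs |A ∖ B| = 2 — true.
(c) batch 5: |A| = 8, |A ∩ B| = 6; needs |A ∖ B| = 2 — true.
(d) batch 4: |A| = 9, |A ∩ B| = 3; needs |A ∩ B| / |A| > 1/3 — false.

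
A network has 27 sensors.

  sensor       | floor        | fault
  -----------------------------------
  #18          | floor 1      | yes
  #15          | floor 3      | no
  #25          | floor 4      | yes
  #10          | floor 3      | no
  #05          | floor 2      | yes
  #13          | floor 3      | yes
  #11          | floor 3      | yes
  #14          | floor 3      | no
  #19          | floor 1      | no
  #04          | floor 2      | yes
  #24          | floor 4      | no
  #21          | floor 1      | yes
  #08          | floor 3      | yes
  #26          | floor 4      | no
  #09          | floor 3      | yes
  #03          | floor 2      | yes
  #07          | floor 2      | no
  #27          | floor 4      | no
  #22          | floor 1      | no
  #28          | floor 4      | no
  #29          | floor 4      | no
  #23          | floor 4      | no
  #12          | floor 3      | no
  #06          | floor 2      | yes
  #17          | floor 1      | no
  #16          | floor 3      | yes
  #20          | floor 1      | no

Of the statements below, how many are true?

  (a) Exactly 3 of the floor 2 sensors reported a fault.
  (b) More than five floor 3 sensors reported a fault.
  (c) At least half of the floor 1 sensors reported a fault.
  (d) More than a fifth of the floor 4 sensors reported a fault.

(a) floor 2: |A| = 5, |A ∩ B| = 4; needs |A ∩ B| = 3 — false.
(b) floor 3: |A| = 9, |A ∩ B| = 5; needs |A ∩ B| > 5 — false.
(c) floor 1: |A| = 6, |A ∩ B| = 2; needs |A ∩ B| ≥ |A ∖ B| — false.
(d) floor 4: |A| = 7, |A ∩ B| = 1; needs |A ∩ B| / |A| > 1/5 — false.

0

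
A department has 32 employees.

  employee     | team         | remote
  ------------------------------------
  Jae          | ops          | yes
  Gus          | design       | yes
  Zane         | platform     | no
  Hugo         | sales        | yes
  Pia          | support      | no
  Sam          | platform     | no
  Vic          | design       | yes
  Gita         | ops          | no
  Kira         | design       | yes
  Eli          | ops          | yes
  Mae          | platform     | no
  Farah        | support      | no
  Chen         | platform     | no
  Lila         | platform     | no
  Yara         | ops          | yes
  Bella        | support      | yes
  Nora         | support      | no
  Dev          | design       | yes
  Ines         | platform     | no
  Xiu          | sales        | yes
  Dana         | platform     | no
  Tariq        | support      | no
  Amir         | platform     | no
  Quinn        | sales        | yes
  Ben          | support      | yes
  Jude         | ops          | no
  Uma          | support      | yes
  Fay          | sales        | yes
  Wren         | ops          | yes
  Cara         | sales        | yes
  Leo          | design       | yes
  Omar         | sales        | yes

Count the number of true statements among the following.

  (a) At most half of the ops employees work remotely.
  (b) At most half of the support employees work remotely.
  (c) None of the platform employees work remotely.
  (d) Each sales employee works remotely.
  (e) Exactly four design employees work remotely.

(a) ops: |A| = 6, |A ∩ B| = 4; needs |A ∩ B| ≤ |A ∖ B| — false.
(b) support: |A| = 7, |A ∩ B| = 3; needs |A ∩ B| ≤ |A ∖ B| — true.
(c) platform: |A| = 8, |A ∩ B| = 0; needs A ∩ B = ∅ (|A ∩ B| = 0) — true.
(d) sales: |A| = 6, |A ∩ B| = 6; needs A ⊆ B, i.e. every element of A is in B (|A ∖ B| = 0) — true.
(e) design: |A| = 5, |A ∩ B| = 5; needs |A ∩ B| = 4 — false.

3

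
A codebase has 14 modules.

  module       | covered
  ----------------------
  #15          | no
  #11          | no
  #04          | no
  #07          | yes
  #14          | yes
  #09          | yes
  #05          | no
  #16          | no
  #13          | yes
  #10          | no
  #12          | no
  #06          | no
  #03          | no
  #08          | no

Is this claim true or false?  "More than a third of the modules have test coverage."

False

'More than a third of the modules have test coverage' holds iff |A ∩ B| / |A| > 1/3.
A (the restrictor) = {#15, #11, #04, #07, #14, #09, #05, #16, #13, #10, #12, #06, #03, #08}, |A| = 14.
A ∩ B = {#07, #14, #09, #13}, so |A ∩ B| = 4.
A ∖ B = {#15, #11, #04, #05, #16, #10, #12, #06, #03, #08}, so |A ∖ B| = 10.
|A ∩ B|/|A| = 4/14, so the statement is false.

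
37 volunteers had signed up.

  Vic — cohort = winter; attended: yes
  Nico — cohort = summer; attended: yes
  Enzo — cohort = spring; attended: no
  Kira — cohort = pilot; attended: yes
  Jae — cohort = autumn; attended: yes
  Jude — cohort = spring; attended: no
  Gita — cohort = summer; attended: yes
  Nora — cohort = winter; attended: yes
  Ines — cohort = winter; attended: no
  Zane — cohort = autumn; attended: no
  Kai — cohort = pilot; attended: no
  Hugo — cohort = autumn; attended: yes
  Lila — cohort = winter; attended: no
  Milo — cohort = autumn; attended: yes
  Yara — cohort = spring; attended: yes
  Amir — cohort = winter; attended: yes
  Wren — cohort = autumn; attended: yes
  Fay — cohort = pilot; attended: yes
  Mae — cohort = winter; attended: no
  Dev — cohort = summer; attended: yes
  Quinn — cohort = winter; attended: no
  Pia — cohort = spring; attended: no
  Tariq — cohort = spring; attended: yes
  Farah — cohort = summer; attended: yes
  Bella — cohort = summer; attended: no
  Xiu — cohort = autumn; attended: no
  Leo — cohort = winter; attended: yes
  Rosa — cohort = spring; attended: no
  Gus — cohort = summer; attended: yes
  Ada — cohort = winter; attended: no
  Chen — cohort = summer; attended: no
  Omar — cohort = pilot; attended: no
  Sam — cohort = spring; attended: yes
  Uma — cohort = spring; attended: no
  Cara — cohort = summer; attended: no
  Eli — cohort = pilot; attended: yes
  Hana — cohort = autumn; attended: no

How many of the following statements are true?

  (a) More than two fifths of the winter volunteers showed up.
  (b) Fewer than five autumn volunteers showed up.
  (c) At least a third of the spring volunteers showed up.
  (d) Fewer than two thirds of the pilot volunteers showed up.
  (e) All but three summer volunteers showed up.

(a) winter: |A| = 9, |A ∩ B| = 4; needs |A ∩ B| / |A| > 2/5 — true.
(b) autumn: |A| = 7, |A ∩ B| = 4; needs |A ∩ B| < 5 — true.
(c) spring: |A| = 8, |A ∩ B| = 3; needs |A ∩ B| / |A| ≥ 1/3 — true.
(d) pilot: |A| = 5, |A ∩ B| = 3; needs |A ∩ B| / |A| < 2/3 — true.
(e) summer: |A| = 8, |A ∩ B| = 5; needs |A ∖ B| = 3 — true.

5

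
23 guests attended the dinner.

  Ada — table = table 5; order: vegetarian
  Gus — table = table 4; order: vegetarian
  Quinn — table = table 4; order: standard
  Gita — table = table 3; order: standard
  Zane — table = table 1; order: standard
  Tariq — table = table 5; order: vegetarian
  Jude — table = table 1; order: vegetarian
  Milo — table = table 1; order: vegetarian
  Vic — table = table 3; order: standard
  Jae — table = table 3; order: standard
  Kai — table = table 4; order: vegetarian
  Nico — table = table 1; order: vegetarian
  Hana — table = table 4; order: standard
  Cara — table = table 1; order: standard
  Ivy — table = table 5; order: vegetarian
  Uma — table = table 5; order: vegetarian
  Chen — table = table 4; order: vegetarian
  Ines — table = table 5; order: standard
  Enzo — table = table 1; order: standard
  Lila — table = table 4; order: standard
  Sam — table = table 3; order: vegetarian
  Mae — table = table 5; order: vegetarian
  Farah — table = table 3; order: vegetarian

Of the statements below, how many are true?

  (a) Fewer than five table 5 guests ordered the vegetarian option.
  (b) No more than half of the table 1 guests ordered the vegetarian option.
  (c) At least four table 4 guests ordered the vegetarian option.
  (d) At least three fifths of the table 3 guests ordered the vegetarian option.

1

(a) table 5: |A| = 6, |A ∩ B| = 5; needs |A ∩ B| < 5 — false.
(b) table 1: |A| = 6, |A ∩ B| = 3; needs |A ∩ B| ≤ |A ∖ B| — true.
(c) table 4: |A| = 6, |A ∩ B| = 3; needs |A ∩ B| ≥ 4 — false.
(d) table 3: |A| = 5, |A ∩ B| = 2; needs |A ∩ B| / |A| ≥ 3/5 — false.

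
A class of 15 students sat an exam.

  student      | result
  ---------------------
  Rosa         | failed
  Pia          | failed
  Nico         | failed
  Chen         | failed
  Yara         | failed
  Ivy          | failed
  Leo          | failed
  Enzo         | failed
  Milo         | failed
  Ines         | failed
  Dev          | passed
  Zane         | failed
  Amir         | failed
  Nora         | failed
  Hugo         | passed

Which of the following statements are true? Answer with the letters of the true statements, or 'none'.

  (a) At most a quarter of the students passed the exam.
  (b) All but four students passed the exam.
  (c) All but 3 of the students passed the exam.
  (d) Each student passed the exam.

|A| = 15, |A ∩ B| = 2, |A ∖ B| = 13.
(a) |A ∩ B| / |A| ≤ 1/4: holds.
(b) |A ∖ B| = 4: fails.
(c) |A ∖ B| = 3: fails.
(d) A ⊆ B, i.e. every element of A is in B (|A ∖ B| = 0): fails.

(a)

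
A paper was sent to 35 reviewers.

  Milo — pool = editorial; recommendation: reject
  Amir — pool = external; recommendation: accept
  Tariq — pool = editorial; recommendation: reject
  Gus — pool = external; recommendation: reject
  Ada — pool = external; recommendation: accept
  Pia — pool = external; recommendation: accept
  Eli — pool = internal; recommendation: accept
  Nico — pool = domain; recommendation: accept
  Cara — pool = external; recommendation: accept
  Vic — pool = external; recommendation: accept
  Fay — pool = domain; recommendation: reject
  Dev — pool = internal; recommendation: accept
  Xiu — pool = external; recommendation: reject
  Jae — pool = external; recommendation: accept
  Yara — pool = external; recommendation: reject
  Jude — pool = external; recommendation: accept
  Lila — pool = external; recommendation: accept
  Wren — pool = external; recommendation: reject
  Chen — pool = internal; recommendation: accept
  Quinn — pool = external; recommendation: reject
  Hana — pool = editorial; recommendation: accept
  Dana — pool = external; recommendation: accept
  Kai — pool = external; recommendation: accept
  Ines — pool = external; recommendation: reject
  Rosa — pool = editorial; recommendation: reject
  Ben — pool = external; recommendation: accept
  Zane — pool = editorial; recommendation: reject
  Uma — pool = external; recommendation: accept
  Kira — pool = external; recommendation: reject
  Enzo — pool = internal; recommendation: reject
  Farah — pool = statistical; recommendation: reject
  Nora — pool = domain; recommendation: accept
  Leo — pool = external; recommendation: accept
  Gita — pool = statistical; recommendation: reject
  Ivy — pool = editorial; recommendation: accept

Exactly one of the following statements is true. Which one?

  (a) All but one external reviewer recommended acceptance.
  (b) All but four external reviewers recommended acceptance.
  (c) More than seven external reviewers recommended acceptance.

|A| = 20, |A ∩ B| = 13, |A ∖ B| = 7.
(a) requires |A ∖ B| = 1: false.
(b) requires |A ∖ B| = 4: false.
(c) requires |A ∩ B| > 7: true.

(c)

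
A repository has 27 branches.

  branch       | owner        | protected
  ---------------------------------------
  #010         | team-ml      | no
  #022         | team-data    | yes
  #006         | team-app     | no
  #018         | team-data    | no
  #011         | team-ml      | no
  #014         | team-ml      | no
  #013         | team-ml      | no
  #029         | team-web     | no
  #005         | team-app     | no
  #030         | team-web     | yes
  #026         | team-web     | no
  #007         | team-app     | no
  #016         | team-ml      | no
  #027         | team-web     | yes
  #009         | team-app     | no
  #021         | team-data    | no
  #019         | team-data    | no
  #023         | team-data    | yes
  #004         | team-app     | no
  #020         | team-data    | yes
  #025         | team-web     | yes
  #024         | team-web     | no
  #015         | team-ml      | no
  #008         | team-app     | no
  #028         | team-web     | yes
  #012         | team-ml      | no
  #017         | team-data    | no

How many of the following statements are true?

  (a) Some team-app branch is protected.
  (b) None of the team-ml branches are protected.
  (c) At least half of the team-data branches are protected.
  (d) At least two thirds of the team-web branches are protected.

1

(a) team-app: |A| = 6, |A ∩ B| = 0; needs A ∩ B ≠ ∅ (|A ∩ B| ≥ 1) — false.
(b) team-ml: |A| = 7, |A ∩ B| = 0; needs A ∩ B = ∅ (|A ∩ B| = 0) — true.
(c) team-data: |A| = 7, |A ∩ B| = 3; needs |A ∩ B| ≥ |A ∖ B| — false.
(d) team-web: |A| = 7, |A ∩ B| = 4; needs |A ∩ B| / |A| ≥ 2/3 — false.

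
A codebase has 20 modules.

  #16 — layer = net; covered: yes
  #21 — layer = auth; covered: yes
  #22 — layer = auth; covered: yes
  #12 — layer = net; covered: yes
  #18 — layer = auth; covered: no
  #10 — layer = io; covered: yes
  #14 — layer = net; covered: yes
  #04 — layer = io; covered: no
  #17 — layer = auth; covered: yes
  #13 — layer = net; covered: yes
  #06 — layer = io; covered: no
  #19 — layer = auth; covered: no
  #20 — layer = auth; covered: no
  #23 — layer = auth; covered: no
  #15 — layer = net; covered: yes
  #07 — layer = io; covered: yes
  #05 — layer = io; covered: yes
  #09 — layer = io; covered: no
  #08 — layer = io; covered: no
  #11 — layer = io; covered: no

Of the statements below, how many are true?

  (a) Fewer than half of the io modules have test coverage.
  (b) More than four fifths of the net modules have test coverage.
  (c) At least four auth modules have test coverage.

2

(a) io: |A| = 8, |A ∩ B| = 3; needs |A ∩ B| < |A ∖ B| — true.
(b) net: |A| = 5, |A ∩ B| = 5; needs |A ∩ B| / |A| > 4/5 — true.
(c) auth: |A| = 7, |A ∩ B| = 3; needs |A ∩ B| ≥ 4 — false.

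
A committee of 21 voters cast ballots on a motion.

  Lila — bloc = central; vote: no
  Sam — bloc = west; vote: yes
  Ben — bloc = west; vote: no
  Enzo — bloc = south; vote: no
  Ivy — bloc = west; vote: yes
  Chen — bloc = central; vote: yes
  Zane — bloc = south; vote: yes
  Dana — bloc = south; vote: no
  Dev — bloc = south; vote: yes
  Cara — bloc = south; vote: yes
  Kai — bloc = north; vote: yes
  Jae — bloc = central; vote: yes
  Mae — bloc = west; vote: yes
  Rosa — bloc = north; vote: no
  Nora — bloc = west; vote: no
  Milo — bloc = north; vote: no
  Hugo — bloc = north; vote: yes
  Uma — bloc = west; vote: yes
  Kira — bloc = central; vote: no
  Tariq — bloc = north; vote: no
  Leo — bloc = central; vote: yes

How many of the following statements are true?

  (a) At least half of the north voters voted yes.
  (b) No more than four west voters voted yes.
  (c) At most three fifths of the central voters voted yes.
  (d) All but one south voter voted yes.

(a) north: |A| = 5, |A ∩ B| = 2; needs |A ∩ B| ≥ |A ∖ B| — false.
(b) west: |A| = 6, |A ∩ B| = 4; needs |A ∩ B| ≤ 4 — true.
(c) central: |A| = 5, |A ∩ B| = 3; needs |A ∩ B| / |A| ≤ 3/5 — true.
(d) south: |A| = 5, |A ∩ B| = 3; needs |A ∖ B| = 1 — false.

2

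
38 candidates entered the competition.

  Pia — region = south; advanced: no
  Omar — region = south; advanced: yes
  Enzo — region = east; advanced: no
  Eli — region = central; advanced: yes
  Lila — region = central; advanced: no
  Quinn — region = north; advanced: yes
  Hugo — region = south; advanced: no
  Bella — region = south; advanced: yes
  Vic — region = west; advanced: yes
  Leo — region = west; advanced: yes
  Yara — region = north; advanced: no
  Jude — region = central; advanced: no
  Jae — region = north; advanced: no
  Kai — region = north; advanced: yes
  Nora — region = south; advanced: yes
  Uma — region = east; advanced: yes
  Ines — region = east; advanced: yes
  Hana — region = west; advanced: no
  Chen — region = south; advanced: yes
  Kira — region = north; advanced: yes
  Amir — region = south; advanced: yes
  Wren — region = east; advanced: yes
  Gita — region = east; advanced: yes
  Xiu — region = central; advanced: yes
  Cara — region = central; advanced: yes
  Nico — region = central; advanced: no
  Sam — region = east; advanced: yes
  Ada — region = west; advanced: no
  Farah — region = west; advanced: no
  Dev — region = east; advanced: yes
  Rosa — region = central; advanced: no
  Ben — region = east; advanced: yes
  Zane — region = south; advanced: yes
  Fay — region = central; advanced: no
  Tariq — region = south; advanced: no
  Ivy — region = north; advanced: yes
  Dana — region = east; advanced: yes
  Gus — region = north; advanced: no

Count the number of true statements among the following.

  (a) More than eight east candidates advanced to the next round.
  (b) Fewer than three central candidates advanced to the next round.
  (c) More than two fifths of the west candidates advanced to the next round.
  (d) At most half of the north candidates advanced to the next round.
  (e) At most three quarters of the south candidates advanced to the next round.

(a) east: |A| = 9, |A ∩ B| = 8; needs |A ∩ B| > 8 — false.
(b) central: |A| = 8, |A ∩ B| = 3; needs |A ∩ B| < 3 — false.
(c) west: |A| = 5, |A ∩ B| = 2; needs |A ∩ B| / |A| > 2/5 — false.
(d) north: |A| = 7, |A ∩ B| = 4; needs |A ∩ B| ≤ |A ∖ B| — false.
(e) south: |A| = 9, |A ∩ B| = 6; needs |A ∩ B| / |A| ≤ 3/4 — true.

1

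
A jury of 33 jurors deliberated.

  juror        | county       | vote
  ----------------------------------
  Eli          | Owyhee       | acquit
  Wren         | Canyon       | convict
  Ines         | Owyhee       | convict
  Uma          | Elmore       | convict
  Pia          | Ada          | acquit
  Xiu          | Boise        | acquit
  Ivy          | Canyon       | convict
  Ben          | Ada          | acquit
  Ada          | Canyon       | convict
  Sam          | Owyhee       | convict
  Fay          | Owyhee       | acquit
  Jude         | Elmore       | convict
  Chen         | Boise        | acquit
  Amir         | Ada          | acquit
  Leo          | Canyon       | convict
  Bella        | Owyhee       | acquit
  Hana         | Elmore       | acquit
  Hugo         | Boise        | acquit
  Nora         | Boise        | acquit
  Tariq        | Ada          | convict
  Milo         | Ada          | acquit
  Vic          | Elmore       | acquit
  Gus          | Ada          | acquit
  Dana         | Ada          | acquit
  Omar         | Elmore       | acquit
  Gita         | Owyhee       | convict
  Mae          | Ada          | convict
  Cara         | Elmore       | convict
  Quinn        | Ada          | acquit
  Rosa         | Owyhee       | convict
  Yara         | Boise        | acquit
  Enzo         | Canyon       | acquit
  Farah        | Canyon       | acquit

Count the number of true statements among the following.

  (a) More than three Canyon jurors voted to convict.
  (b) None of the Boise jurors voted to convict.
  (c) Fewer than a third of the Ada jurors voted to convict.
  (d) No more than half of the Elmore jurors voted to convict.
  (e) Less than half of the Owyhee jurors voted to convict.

4

(a) Canyon: |A| = 6, |A ∩ B| = 4; needs |A ∩ B| > 3 — true.
(b) Boise: |A| = 5, |A ∩ B| = 0; needs A ∩ B = ∅ (|A ∩ B| = 0) — true.
(c) Ada: |A| = 9, |A ∩ B| = 2; needs |A ∩ B| / |A| < 1/3 — true.
(d) Elmore: |A| = 6, |A ∩ B| = 3; needs |A ∩ B| ≤ |A ∖ B| — true.
(e) Owyhee: |A| = 7, |A ∩ B| = 4; needs |A ∩ B| < |A ∖ B| — false.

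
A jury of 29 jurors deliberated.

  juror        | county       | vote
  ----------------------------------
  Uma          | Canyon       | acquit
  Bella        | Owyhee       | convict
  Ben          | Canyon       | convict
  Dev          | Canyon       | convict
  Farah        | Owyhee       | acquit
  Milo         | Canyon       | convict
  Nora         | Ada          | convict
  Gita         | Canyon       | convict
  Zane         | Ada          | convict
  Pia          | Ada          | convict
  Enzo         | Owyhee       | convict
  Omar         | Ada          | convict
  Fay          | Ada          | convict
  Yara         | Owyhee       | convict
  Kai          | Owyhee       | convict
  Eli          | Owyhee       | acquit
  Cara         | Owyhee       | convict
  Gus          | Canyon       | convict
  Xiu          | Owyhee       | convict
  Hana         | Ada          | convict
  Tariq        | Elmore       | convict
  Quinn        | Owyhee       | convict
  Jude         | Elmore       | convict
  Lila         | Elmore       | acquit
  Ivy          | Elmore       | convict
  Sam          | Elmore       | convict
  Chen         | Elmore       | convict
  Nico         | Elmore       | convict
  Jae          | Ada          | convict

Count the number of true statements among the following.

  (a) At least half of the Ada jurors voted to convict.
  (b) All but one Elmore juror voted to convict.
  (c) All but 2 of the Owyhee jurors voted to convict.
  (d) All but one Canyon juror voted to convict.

4

(a) Ada: |A| = 7, |A ∩ B| = 7; needs |A ∩ B| ≥ |A ∖ B| — true.
(b) Elmore: |A| = 7, |A ∩ B| = 6; needs |A ∖ B| = 1 — true.
(c) Owyhee: |A| = 9, |A ∩ B| = 7; needs |A ∖ B| = 2 — true.
(d) Canyon: |A| = 6, |A ∩ B| = 5; needs |A ∖ B| = 1 — true.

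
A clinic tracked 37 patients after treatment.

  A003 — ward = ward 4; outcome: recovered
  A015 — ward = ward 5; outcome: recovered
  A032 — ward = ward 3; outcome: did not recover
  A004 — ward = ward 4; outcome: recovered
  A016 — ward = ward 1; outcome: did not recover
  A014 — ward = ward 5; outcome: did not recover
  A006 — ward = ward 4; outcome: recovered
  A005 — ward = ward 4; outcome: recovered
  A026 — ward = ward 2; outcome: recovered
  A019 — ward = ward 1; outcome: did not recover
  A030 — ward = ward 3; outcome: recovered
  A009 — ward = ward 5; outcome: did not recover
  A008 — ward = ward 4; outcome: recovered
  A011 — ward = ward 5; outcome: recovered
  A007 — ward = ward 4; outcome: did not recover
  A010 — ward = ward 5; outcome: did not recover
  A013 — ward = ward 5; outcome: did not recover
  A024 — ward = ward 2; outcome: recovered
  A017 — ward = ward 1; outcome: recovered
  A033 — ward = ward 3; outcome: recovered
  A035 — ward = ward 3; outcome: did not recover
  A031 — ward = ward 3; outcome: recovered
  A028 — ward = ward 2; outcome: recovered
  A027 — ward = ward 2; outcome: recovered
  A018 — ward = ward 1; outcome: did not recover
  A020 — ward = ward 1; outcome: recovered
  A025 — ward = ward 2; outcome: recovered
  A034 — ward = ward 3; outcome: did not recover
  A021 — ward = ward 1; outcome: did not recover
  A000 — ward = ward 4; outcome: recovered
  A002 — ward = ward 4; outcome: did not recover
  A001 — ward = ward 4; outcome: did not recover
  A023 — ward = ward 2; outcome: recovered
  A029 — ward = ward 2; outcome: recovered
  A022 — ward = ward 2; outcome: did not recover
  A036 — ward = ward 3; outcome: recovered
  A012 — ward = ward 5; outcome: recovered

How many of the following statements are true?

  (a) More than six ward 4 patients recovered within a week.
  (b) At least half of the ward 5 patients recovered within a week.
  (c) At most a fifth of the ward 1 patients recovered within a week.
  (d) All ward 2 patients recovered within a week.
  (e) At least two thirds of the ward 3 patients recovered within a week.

(a) ward 4: |A| = 9, |A ∩ B| = 6; needs |A ∩ B| > 6 — false.
(b) ward 5: |A| = 7, |A ∩ B| = 3; needs |A ∩ B| ≥ |A ∖ B| — false.
(c) ward 1: |A| = 6, |A ∩ B| = 2; needs |A ∩ B| / |A| ≤ 1/5 — false.
(d) ward 2: |A| = 8, |A ∩ B| = 7; needs A ⊆ B, i.e. every element of A is in B (|A ∖ B| = 0) — false.
(e) ward 3: |A| = 7, |A ∩ B| = 4; needs |A ∩ B| / |A| ≥ 2/3 — false.

0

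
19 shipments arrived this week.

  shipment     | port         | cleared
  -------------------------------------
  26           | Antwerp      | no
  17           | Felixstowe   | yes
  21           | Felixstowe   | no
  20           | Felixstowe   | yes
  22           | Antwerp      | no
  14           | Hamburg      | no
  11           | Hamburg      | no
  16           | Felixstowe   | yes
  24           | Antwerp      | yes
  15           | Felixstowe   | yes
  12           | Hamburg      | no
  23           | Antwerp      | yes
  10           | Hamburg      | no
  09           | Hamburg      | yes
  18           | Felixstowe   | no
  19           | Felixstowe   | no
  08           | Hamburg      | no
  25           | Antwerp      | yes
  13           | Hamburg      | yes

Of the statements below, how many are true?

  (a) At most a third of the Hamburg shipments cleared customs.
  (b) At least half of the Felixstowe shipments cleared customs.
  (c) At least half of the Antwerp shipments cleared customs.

3

(a) Hamburg: |A| = 7, |A ∩ B| = 2; needs |A ∩ B| / |A| ≤ 1/3 — true.
(b) Felixstowe: |A| = 7, |A ∩ B| = 4; needs |A ∩ B| ≥ |A ∖ B| — true.
(c) Antwerp: |A| = 5, |A ∩ B| = 3; needs |A ∩ B| ≥ |A ∖ B| — true.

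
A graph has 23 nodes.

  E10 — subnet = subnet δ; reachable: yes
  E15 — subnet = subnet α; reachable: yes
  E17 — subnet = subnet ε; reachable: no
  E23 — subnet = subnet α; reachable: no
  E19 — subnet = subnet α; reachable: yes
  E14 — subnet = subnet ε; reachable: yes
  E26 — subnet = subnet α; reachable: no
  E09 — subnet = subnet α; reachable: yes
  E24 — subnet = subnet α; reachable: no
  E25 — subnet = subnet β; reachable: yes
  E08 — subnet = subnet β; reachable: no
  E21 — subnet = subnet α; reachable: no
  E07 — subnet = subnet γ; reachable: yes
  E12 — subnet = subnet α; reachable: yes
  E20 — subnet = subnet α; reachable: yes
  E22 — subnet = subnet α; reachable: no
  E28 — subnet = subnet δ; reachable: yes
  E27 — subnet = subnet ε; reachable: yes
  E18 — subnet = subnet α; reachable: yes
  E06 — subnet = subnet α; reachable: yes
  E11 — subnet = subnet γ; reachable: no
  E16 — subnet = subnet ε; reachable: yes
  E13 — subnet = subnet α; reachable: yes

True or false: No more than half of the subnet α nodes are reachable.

Truth condition: |A ∩ B| ≤ |A ∖ B|.
A (the restrictor) = {E15, E23, E19, E26, E09, E24, E21, E12, E20, E22, E18, E06, E13}, |A| = 13.
A ∩ B = {E15, E19, E09, E12, E20, E18, E06, E13}, so |A ∩ B| = 8.
A ∖ B = {E23, E26, E24, E21, E22}, so |A ∖ B| = 5.
8 > 5, so the statement is false.

False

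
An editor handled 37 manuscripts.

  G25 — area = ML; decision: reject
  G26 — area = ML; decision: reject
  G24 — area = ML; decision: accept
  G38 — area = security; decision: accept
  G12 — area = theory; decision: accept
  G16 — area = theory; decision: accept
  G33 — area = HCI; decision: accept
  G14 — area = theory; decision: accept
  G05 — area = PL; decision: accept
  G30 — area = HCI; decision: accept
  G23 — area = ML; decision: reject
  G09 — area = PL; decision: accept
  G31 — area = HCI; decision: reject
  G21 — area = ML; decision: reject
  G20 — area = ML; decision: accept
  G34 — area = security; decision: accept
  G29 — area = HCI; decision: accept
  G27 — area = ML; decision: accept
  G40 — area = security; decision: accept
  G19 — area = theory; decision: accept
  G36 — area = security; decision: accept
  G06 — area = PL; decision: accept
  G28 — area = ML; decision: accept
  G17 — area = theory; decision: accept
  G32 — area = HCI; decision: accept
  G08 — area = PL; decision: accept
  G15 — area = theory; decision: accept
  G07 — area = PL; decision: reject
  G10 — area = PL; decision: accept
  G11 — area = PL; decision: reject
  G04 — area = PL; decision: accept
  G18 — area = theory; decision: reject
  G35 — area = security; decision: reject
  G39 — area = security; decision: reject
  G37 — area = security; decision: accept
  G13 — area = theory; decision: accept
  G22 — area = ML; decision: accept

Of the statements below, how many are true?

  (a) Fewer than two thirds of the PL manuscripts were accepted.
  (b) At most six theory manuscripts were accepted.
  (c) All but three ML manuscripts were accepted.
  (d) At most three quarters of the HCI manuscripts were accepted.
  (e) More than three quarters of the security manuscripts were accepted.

0

(a) PL: |A| = 8, |A ∩ B| = 6; needs |A ∩ B| / |A| < 2/3 — false.
(b) theory: |A| = 8, |A ∩ B| = 7; needs |A ∩ B| ≤ 6 — false.
(c) ML: |A| = 9, |A ∩ B| = 5; needs |A ∖ B| = 3 — false.
(d) HCI: |A| = 5, |A ∩ B| = 4; needs |A ∩ B| / |A| ≤ 3/4 — false.
(e) security: |A| = 7, |A ∩ B| = 5; needs |A ∩ B| / |A| > 3/4 — false.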